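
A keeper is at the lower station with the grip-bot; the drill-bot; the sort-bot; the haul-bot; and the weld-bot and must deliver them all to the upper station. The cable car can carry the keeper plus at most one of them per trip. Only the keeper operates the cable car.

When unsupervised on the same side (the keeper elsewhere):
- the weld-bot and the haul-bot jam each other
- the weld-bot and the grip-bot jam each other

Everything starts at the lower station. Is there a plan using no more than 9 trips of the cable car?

Counting alone: the keeper can take at most 1 across per trip to the upper station, so moving all 5 needs at least 5 loaded trips out, with a return between consecutive ones — at least 9 crossings.
The safety rule pushes this higher. Following every safe sequence of crossings, the most of the 5 that can be at the upper station as the cable car arrives there on crossing 9 is 4 — never all 5.
So the move cannot be finished within 9 crossings. (The shortest complete plan takes 11:)
1. Keeper goes to the upper station with the weld-bot.  [the lower station: the drill-bot, the grip-bot, the haul-bot, the sort-bot | the upper station: the weld-bot]
2. Keeper goes back to the lower station alone.  [the lower station: the drill-bot, the grip-bot, the haul-bot, the sort-bot | the upper station: the weld-bot]
3. Keeper goes to the upper station with the grip-bot.  [the lower station: the drill-bot, the haul-bot, the sort-bot | the upper station: the grip-bot, the weld-bot]
4. Keeper goes back to the lower station with the weld-bot.  [the lower station: the drill-bot, the haul-bot, the sort-bot, the weld-bot | the upper station: the grip-bot]
5. Keeper goes to the upper station with the haul-bot.  [the lower station: the drill-bot, the sort-bot, the weld-bot | the upper station: the grip-bot, the haul-bot]
6. Keeper goes back to the lower station alone.  [the lower station: the drill-bot, the sort-bot, the weld-bot | the upper station: the grip-bot, the haul-bot]
7. Keeper goes to the upper station with the drill-bot.  [the lower station: the sort-bot, the weld-bot | the upper station: the drill-bot, the grip-bot, the haul-bot]
8. Keeper goes back to the lower station alone.  [the lower station: the sort-bot, the weld-bot | the upper station: the drill-bot, the grip-bot, the haul-bot]
9. Keeper goes to the upper station with the sort-bot.  [the lower station: the weld-bot | the upper station: the drill-bot, the grip-bot, the haul-bot, the sort-bot]
10. Keeper goes back to the lower station alone.  [the lower station: the weld-bot | the upper station: the drill-bot, the grip-bot, the haul-bot, the sort-bot]
11. Keeper goes to the upper station with the weld-bot.  [the lower station: — | the upper station: the drill-bot, the grip-bot, the haul-bot, the sort-bot, the weld-bot]

No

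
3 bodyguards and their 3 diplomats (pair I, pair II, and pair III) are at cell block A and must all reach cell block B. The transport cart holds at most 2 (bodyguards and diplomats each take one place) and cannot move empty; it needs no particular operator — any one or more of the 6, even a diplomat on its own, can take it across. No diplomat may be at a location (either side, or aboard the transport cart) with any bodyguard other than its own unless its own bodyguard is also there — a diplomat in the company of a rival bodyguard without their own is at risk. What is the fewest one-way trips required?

Counting alone: each trip to cell block B takes at most 2 across and each return brings at least 1 back, so after t trips out (and t−1 returns) at most 2t − (t−1) of the 6 are across; that first reaches 6 at t = 5, so at least 9 crossings are needed.
The safety rule pushes this higher. Following every safe sequence of crossings, the most of the 6 that can be at cell block B as the transport cart arrives there on crossing 9 is 5 — never all 6.
So no plan with fewer than 11 crossings exists, and this one achieves 11:
1. bodyguard I and diplomat I cross → cell block B.
2. bodyguard I crosses ← cell block A.
3. diplomat II and diplomat III cross → cell block B.
4. diplomat I crosses ← cell block A.
5. bodyguard II and bodyguard III cross → cell block B.
6. bodyguard II and diplomat II cross ← cell block A.
7. bodyguard I and bodyguard II cross → cell block B.
8. diplomat III crosses ← cell block A.
9. diplomat I and diplomat II cross → cell block B.
10. bodyguard III crosses ← cell block A.
11. bodyguard III and diplomat III cross → cell block B.

11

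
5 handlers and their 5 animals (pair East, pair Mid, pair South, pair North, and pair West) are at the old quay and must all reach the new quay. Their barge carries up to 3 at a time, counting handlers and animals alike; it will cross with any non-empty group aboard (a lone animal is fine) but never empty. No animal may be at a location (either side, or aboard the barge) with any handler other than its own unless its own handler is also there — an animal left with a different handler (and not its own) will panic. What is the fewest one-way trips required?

11

Counting alone: each trip to the new quay takes at most 3 across and each return brings at least 1 back, so after t trips out (and t−1 returns) at most 3t − (t−1) of the 10 are across; that first reaches 10 at t = 5, so at least 9 crossings are needed.
The safety rule pushes this higher. Following every safe sequence of crossings, the most of the 10 that can be at the new quay as the barge arrives there on crossing 9 is 9 — never all 10.
So no plan with fewer than 11 crossings exists, and this one achieves 11:
1. animal East and handler East cross → the new quay.
2. handler East crosses ← the old quay.
3. animal Mid, animal North, and animal South cross → the new quay.
4. animal East crosses ← the old quay.
5. handler Mid, handler North, and handler South cross → the new quay.
6. animal Mid and handler Mid cross ← the old quay.
7. handler East, handler Mid, and handler West cross → the new quay.
8. animal South crosses ← the old quay.
9. animal East and animal Mid cross → the new quay.
10. animal East crosses ← the old quay.
11. animal East, animal South, and animal West cross → the new quay.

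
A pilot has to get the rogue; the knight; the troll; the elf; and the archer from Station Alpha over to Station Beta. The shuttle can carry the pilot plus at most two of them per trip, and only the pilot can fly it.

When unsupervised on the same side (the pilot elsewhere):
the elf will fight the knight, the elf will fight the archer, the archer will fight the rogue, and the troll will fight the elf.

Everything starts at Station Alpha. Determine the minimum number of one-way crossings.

Counting alone: the pilot can take at most 2 across per trip to Station Beta, so moving all 5 needs at least 3 loaded trips out, with a return between consecutive ones — at least 5 crossings.
The plan below uses exactly 5 crossings, so it is optimal:
1. Pilot goes to Station Beta with the elf and the rogue.  [Station Alpha: the archer, the knight, the troll | Station Beta: the elf, the rogue]
2. Pilot goes back to Station Alpha alone.  [Station Alpha: the archer, the knight, the troll | Station Beta: the elf, the rogue]
3. Pilot goes to Station Beta with the knight and the troll.  [Station Alpha: the archer | Station Beta: the elf, the knight, the rogue, the troll]
4. Pilot goes back to Station Alpha with the elf.  [Station Alpha: the archer, the elf | Station Beta: the knight, the rogue, the troll]
5. Pilot goes to Station Beta with the archer and the elf.  [Station Alpha: — | Station Beta: the archer, the elf, the knight, the rogue, the troll]

5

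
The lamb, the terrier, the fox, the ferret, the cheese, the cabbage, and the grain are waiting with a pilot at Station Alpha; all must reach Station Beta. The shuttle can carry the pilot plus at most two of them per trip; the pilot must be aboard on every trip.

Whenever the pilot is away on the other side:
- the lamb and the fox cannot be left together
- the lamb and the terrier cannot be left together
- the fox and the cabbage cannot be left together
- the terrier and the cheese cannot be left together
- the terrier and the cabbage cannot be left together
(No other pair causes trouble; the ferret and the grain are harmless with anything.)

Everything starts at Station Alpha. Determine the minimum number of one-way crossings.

Counting alone: the pilot can take at most 2 across per trip to Station Beta, so moving all 7 needs at least 4 loaded trips out, with a return between consecutive ones — at least 7 crossings.
The safety rule pushes this higher. Following every safe sequence of crossings, the most of the 7 that can be at Station Beta as the shuttle arrives there on crossing 7 is 6 — never all 7.
So no plan with fewer than 9 crossings exists, and this one achieves 9:
1. Pilot goes to Station Beta with the fox and the terrier.
2. Pilot goes back to Station Alpha alone.
3. Pilot goes to Station Beta with the lamb.
4. Pilot goes back to Station Alpha with the fox and the terrier.
5. Pilot goes to Station Beta with the cabbage and the cheese.
6. Pilot goes back to Station Alpha alone.
7. Pilot goes to Station Beta with the ferret and the grain.
8. Pilot goes back to Station Alpha alone.
9. Pilot goes to Station Beta with the fox and the terrier.

9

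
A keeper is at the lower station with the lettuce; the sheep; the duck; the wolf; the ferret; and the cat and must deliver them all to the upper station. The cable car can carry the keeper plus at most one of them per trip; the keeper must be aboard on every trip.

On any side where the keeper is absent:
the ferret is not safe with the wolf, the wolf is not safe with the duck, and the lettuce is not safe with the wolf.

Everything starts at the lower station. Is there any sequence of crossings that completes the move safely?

No

Following every safe sequence of crossings from the start, the most of the 6 that can be at the upper station as the cable car arrives there on crossings 1, 3, 5, 7 is 1, 2, 3, 4 respectively; the best ever achieved is 4 of 6.
From crossing 9 on, no configuration arises that was not already reachable earlier: only 36 distinct safe configurations (who is on which side, and where the cable car is) can ever be reached, none of them has everyone across, and every continuation just revisits them. So no valid plan exists.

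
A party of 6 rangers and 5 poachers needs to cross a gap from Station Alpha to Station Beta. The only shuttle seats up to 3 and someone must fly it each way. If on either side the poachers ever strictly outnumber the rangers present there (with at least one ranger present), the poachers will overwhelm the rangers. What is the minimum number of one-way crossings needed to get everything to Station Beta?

9

Counting alone: each trip to Station Beta takes at most 3 across and each return brings at least 1 back, so after t trips out (and t−1 returns) at most 3t − (t−1) of the 11 are across; that first reaches 11 at t = 5, so at least 9 crossings are needed.
The plan below uses exactly 9 crossings, so it is optimal:
1. 3 poachers → Station Beta.  (Station Alpha: 6R 2P; Station Beta: 0R 3P)
2. 1 poacher ← Station Alpha.  (Station Alpha: 6R 3P; Station Beta: 0R 2P)
3. 3 rangers → Station Beta.  (Station Alpha: 3R 3P; Station Beta: 3R 2P)
4. 1 ranger ← Station Alpha.  (Station Alpha: 4R 3P; Station Beta: 2R 2P)
5. 2 rangers and 1 poacher → Station Beta.  (Station Alpha: 2R 2P; Station Beta: 4R 3P)
6. 1 ranger ← Station Alpha.  (Station Alpha: 3R 2P; Station Beta: 3R 3P)
7. 2 rangers and 1 poacher → Station Beta.  (Station Alpha: 1R 1P; Station Beta: 5R 4P)
8. 1 ranger ← Station Alpha.  (Station Alpha: 2R 1P; Station Beta: 4R 4P)
9. 2 rangers and 1 poacher → Station Beta.  (Station Alpha: 0R 0P; Station Beta: 6R 5P)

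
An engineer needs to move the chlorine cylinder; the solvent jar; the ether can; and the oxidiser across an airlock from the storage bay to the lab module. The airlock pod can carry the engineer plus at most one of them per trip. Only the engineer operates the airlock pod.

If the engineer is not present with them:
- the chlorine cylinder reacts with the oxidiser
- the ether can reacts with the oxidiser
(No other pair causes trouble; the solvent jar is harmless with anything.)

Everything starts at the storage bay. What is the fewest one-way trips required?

9

Counting alone: the engineer can take at most 1 across per trip to the lab module, so moving all 4 needs at least 4 loaded trips out, with a return between consecutive ones — at least 7 crossings.
The safety rule pushes this higher. Following every safe sequence of crossings, the most of the 4 that can be at the lab module as the airlock pod arrives there on crossing 7 is 3 — never all 4.
So no plan with fewer than 9 crossings exists, and this one achieves 9:
1. Engineer goes to the lab module with the oxidiser.  [the storage bay: the chlorine cylinder, the ether can, the solvent jar | the lab module: the oxidiser]
2. Engineer goes back to the storage bay alone.  [the storage bay: the chlorine cylinder, the ether can, the solvent jar | the lab module: the oxidiser]
3. Engineer goes to the lab module with the chlorine cylinder.  [the storage bay: the ether can, the solvent jar | the lab module: the chlorine cylinder, the oxidiser]
4. Engineer goes back to the storage bay with the oxidiser.  [the storage bay: the ether can, the oxidiser, the solvent jar | the lab module: the chlorine cylinder]
5. Engineer goes to the lab module with the ether can.  [the storage bay: the oxidiser, the solvent jar | the lab module: the chlorine cylinder, the ether can]
6. Engineer goes back to the storage bay alone.  [the storage bay: the oxidiser, the solvent jar | the lab module: the chlorine cylinder, the ether can]
7. Engineer goes to the lab module with the solvent jar.  [the storage bay: the oxidiser | the lab module: the chlorine cylinder, the ether can, the solvent jar]
8. Engineer goes back to the storage bay alone.  [the storage bay: the oxidiser | the lab module: the chlorine cylinder, the ether can, the solvent jar]
9. Engineer goes to the lab module with the oxidiser.  [the storage bay: — | the lab module: the chlorine cylinder, the ether can, the oxidiser, the solvent jar]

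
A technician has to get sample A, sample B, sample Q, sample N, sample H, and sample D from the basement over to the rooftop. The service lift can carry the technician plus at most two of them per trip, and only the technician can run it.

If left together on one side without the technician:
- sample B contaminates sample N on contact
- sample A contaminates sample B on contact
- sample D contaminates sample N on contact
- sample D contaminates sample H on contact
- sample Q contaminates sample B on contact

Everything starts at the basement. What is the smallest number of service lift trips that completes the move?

Counting alone: the technician can take at most 2 across per trip to the rooftop, so moving all 6 needs at least 3 loaded trips out, with a return between consecutive ones — at least 5 crossings.
The safety rule pushes this higher. Following every safe sequence of crossings, the most of the 6 that can be at the rooftop as the service lift arrives there on crossing 5 is 5 — never all 6.
So no plan with fewer than 7 crossings exists, and this one achieves 7:
1. Technician goes to the rooftop with sample B and sample D.
2. Technician goes back to the basement alone.
3. Technician goes to the rooftop with sample A and sample Q.
4. Technician goes back to the basement with sample B.
5. Technician goes to the rooftop with sample H and sample N.
6. Technician goes back to the basement with sample D.
7. Technician goes to the rooftop with sample B and sample D.

7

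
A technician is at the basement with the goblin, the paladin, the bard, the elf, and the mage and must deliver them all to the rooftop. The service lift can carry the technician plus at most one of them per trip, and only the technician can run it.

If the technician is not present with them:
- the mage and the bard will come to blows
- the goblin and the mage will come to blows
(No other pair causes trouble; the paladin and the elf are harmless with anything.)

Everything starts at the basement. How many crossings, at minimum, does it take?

Counting alone: the technician can take at most 1 across per trip to the rooftop, so moving all 5 needs at least 5 loaded trips out, with a return between consecutive ones — at least 9 crossings.
The safety rule pushes this higher. Following every safe sequence of crossings, the most of the 5 that can be at the rooftop as the service lift arrives there on crossing 9 is 4 — never all 5.
So no plan with fewer than 11 crossings exists, and this one achieves 11:
1. Technician goes to the rooftop with the mage.
2. Technician goes back to the basement alone.
3. Technician goes to the rooftop with the goblin.
4. Technician goes back to the basement with the mage.
5. Technician goes to the rooftop with the bard.
6. Technician goes back to the basement alone.
7. Technician goes to the rooftop with the paladin.
8. Technician goes back to the basement alone.
9. Technician goes to the rooftop with the elf.
10. Technician goes back to the basement alone.
11. Technician goes to the rooftop with the mage.

11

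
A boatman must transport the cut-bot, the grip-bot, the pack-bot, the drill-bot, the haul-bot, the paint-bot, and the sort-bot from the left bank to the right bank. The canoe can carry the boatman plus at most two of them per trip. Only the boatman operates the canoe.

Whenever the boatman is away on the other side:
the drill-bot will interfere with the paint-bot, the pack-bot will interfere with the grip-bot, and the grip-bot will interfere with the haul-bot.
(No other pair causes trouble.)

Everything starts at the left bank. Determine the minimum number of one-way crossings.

Counting alone: the boatman can take at most 2 across per trip to the right bank, so moving all 7 needs at least 4 loaded trips out, with a return between consecutive ones — at least 7 crossings.
The plan below uses exactly 7 crossings, so it is optimal:
1. Boatman goes to the right bank with the drill-bot and the grip-bot.
2. Boatman goes back to the left bank alone.
3. Boatman goes to the right bank with the cut-bot and the pack-bot.
4. Boatman goes back to the left bank with the grip-bot.
5. Boatman goes to the right bank with the haul-bot and the sort-bot.
6. Boatman goes back to the left bank alone.
7. Boatman goes to the right bank with the grip-bot and the paint-bot.

7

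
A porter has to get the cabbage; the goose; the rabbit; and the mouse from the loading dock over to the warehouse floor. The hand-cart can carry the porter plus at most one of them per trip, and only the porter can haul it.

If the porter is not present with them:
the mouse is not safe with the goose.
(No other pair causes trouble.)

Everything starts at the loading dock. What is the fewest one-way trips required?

7

Counting alone: the porter can take at most 1 across per trip to the warehouse floor, so moving all 4 needs at least 4 loaded trips out, with a return between consecutive ones — at least 7 crossings.
The plan below uses exactly 7 crossings, so it is optimal:
1. Porter goes to the warehouse floor with the goose.  [the loading dock: the cabbage, the mouse, the rabbit | the warehouse floor: the goose]
2. Porter goes back to the loading dock alone.  [the loading dock: the cabbage, the mouse, the rabbit | the warehouse floor: the goose]
3. Porter goes to the warehouse floor with the cabbage.  [the loading dock: the mouse, the rabbit | the warehouse floor: the cabbage, the goose]
4. Porter goes back to the loading dock alone.  [the loading dock: the mouse, the rabbit | the warehouse floor: the cabbage, the goose]
5. Porter goes to the warehouse floor with the rabbit.  [the loading dock: the mouse | the warehouse floor: the cabbage, the goose, the rabbit]
6. Porter goes back to the loading dock alone.  [the loading dock: the mouse | the warehouse floor: the cabbage, the goose, the rabbit]
7. Porter goes to the warehouse floor with the mouse.  [the loading dock: — | the warehouse floor: the cabbage, the goose, the mouse, the rabbit]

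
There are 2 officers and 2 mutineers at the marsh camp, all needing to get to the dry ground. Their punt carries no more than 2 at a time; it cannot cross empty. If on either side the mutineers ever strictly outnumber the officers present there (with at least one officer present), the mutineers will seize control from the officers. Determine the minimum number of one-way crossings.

Counting alone: each trip to the dry ground takes at most 2 across and each return brings at least 1 back, so after t trips out (and t−1 returns) at most 2t − (t−1) of the 4 are across; that first reaches 4 at t = 3, so at least 5 crossings are needed.
The plan below uses exactly 5 crossings, so it is optimal:
1. 2 mutineers → the dry ground.  (the marsh camp: 2O 0M; the dry ground: 0O 2M)
2. 1 mutineer ← the marsh camp.  (the marsh camp: 2O 1M; the dry ground: 0O 1M)
3. 2 officers → the dry ground.  (the marsh camp: 0O 1M; the dry ground: 2O 1M)
4. 1 mutineer ← the marsh camp.  (the marsh camp: 0O 2M; the dry ground: 2O 0M)
5. 2 mutineers → the dry ground.  (the marsh camp: 0O 0M; the dry ground: 2O 2M)

5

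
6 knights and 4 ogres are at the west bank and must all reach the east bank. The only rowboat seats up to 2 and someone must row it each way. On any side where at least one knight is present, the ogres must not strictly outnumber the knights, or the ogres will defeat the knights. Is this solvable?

1. 2 ogres → the east bank.  (the west bank: 6K 2O; the east bank: 0K 2O)
2. 1 ogre ← the west bank.  (the west bank: 6K 3O; the east bank: 0K 1O)
3. 2 ogres → the east bank.  (the west bank: 6K 1O; the east bank: 0K 3O)
4. 1 ogre ← the west bank.  (the west bank: 6K 2O; the east bank: 0K 2O)
5. 2 knights → the east bank.  (the west bank: 4K 2O; the east bank: 2K 2O)
6. 1 ogre ← the west bank.  (the west bank: 4K 3O; the east bank: 2K 1O)
7. 1 knight and 1 ogre → the east bank.  (the west bank: 3K 2O; the east bank: 3K 2O)
8. 1 ogre ← the west bank.  (the west bank: 3K 3O; the east bank: 3K 1O)
9. 2 ogres → the east bank.  (the west bank: 3K 1O; the east bank: 3K 3O)
10. 1 ogre ← the west bank.  (the west bank: 3K 2O; the east bank: 3K 2O)
11. 1 knight and 1 ogre → the east bank.  (the west bank: 2K 1O; the east bank: 4K 3O)
12. 1 ogre ← the west bank.  (the west bank: 2K 2O; the east bank: 4K 2O)
13. 2 ogres → the east bank.  (the west bank: 2K 0O; the east bank: 4K 4O)
14. 1 ogre ← the west bank.  (the west bank: 2K 1O; the east bank: 4K 3O)
15. 1 knight and 1 ogre → the east bank.  (the west bank: 1K 0O; the east bank: 5K 4O)
16. 1 ogre ← the west bank.  (the west bank: 1K 1O; the east bank: 5K 3O)
17. 1 knight and 1 ogre → the east bank.  (the west bank: 0K 0O; the east bank: 6K 4O)

Yes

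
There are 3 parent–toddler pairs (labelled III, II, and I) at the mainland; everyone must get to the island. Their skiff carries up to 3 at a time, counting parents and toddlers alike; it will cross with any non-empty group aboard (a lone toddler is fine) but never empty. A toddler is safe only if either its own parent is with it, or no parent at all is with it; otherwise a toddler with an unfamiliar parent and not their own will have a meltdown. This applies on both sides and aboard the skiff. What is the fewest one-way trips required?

Counting alone: each trip to the island takes at most 3 across and each return brings at least 1 back, so after t trips out (and t−1 returns) at most 3t − (t−1) of the 6 are across; that first reaches 6 at t = 3, so at least 5 crossings are needed.
The plan below uses exactly 5 crossings, so it is optimal:
1. parent III and toddler III cross → the island.
2. parent III crosses ← the mainland.
3. parent I, parent II, and parent III cross → the island.
4. toddler III crosses ← the mainland.
5. toddler I, toddler II, and toddler III cross → the island.

5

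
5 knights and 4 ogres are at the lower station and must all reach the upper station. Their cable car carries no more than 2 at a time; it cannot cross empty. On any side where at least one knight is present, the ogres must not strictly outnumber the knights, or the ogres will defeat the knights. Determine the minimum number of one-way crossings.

Counting alone: each trip to the upper station takes at most 2 across and each return brings at least 1 back, so after t trips out (and t−1 returns) at most 2t − (t−1) of the 9 are across; that first reaches 9 at t = 8, so at least 15 crossings are needed.
The plan below uses exactly 15 crossings, so it is optimal:
1. 2 ogres → the upper station.  (the lower station: 5K 2O; the upper station: 0K 2O)
2. 1 ogre ← the lower station.  (the lower station: 5K 3O; the upper station: 0K 1O)
3. 2 ogres → the upper station.  (the lower station: 5K 1O; the upper station: 0K 3O)
4. 1 ogre ← the lower station.  (the lower station: 5K 2O; the upper station: 0K 2O)
5. 2 knights → the upper station.  (the lower station: 3K 2O; the upper station: 2K 2O)
6. 1 ogre ← the lower station.  (the lower station: 3K 3O; the upper station: 2K 1O)
7. 1 knight and 1 ogre → the upper station.  (the lower station: 2K 2O; the upper station: 3K 2O)
8. 1 knight ← the lower station.  (the lower station: 3K 2O; the upper station: 2K 2O)
9. 1 knight and 1 ogre → the upper station.  (the lower station: 2K 1O; the upper station: 3K 3O)
10. 1 ogre ← the lower station.  (the lower station: 2K 2O; the upper station: 3K 2O)
11. 1 knight and 1 ogre → the upper station.  (the lower station: 1K 1O; the upper station: 4K 3O)
12. 1 knight ← the lower station.  (the lower station: 2K 1O; the upper station: 3K 3O)
13. 1 knight and 1 ogre → the upper station.  (the lower station: 1K 0O; the upper station: 4K 4O)
14. 1 ogre ← the lower station.  (the lower station: 1K 1O; the upper station: 4K 3O)
15. 1 knight and 1 ogre → the upper station.  (the lower station: 0K 0O; the upper station: 5K 4O)

15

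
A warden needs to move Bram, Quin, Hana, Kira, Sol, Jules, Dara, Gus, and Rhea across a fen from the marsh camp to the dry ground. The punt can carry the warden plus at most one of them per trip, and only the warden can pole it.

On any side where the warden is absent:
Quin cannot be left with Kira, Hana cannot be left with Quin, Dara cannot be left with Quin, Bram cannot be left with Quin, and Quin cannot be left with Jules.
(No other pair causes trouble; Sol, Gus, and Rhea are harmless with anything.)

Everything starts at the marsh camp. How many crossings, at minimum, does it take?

Following every safe sequence of crossings from the start, the most of the 9 that can be at the dry ground as the punt arrives there on crossings 1, 3, 5, 7, 9 is 1, 2, 3, 4, 5 respectively; the best ever achieved is 5 of 9.
From crossing 11 on, no configuration arises that was not already reachable earlier: only 104 distinct safe configurations (who is on which side, and where the punt is) can ever be reached, none of them has everyone across, and every continuation just revisits them. So no valid plan exists.

impossible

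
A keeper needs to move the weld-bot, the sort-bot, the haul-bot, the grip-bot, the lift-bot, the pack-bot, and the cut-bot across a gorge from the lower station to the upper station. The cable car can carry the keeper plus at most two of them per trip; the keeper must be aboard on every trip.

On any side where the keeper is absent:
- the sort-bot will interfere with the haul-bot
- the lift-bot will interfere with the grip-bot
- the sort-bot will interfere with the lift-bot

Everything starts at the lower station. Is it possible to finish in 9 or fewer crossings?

Yes — this plan uses 7 crossings (≤ 9):
1. Keeper goes to the upper station with the grip-bot and the sort-bot.
2. Keeper goes back to the lower station alone.
3. Keeper goes to the upper station with the weld-bot.
4. Keeper goes back to the lower station alone.
5. Keeper goes to the upper station with the cut-bot and the pack-bot.
6. Keeper goes back to the lower station alone.
7. Keeper goes to the upper station with the haul-bot and the lift-bot.

Yes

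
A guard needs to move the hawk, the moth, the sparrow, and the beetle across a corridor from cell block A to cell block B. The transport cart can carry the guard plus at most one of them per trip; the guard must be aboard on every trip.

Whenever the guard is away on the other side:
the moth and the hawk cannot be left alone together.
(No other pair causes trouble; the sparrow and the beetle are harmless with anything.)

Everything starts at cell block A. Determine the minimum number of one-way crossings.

Counting alone: the guard can take at most 1 across per trip to cell block B, so moving all 4 needs at least 4 loaded trips out, with a return between consecutive ones — at least 7 crossings.
The plan below uses exactly 7 crossings, so it is optimal:
1. Guard goes to cell block B with the hawk.  [cell block A: the beetle, the moth, the sparrow | cell block B: the hawk]
2. Guard goes back to cell block A alone.  [cell block A: the beetle, the moth, the sparrow | cell block B: the hawk]
3. Guard goes to cell block B with the sparrow.  [cell block A: the beetle, the moth | cell block B: the hawk, the sparrow]
4. Guard goes back to cell block A alone.  [cell block A: the beetle, the moth | cell block B: the hawk, the sparrow]
5. Guard goes to cell block B with the beetle.  [cell block A: the moth | cell block B: the beetle, the hawk, the sparrow]
6. Guard goes back to cell block A alone.  [cell block A: the moth | cell block B: the beetle, the hawk, the sparrow]
7. Guard goes to cell block B with the moth.  [cell block A: — | cell block B: the beetle, the hawk, the moth, the sparrow]

7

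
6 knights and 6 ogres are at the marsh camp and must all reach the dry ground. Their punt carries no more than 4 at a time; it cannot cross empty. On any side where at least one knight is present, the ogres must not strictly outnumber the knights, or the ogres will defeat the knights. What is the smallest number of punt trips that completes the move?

Counting alone: each trip to the dry ground takes at most 4 across and each return brings at least 1 back, so after t trips out (and t−1 returns) at most 4t − (t−1) of the 12 are across; that first reaches 12 at t = 4, so at least 7 crossings are needed.
The safety rule pushes this higher. Following every safe sequence of crossings, the most of the 12 that can be at the dry ground as the punt arrives there on crossing 7 is 11 — never all 12.
So no plan with fewer than 9 crossings exists, and this one achieves 9:
1. 2 ogres → the dry ground.  (the marsh camp: 6K 4O; the dry ground: 0K 2O)
2. 1 ogre ← the marsh camp.  (the marsh camp: 6K 5O; the dry ground: 0K 1O)
3. 4 ogres → the dry ground.  (the marsh camp: 6K 1O; the dry ground: 0K 5O)
4. 1 ogre ← the marsh camp.  (the marsh camp: 6K 2O; the dry ground: 0K 4O)
5. 4 knights → the dry ground.  (the marsh camp: 2K 2O; the dry ground: 4K 4O)
6. 1 knight and 1 ogre ← the marsh camp.  (the marsh camp: 3K 3O; the dry ground: 3K 3O)
7. 2 knights and 2 ogres → the dry ground.  (the marsh camp: 1K 1O; the dry ground: 5K 5O)
8. 1 knight and 1 ogre ← the marsh camp.  (the marsh camp: 2K 2O; the dry ground: 4K 4O)
9. 2 knights and 2 ogres → the dry ground.  (the marsh camp: 0K 0O; the dry ground: 6K 6O)

9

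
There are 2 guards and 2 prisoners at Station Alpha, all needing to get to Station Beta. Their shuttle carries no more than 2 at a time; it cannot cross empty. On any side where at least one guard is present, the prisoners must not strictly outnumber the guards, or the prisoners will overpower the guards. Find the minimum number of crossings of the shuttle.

Counting alone: each trip to Station Beta takes at most 2 across and each return brings at least 1 back, so after t trips out (and t−1 returns) at most 2t − (t−1) of the 4 are across; that first reaches 4 at t = 3, so at least 5 crossings are needed.
The plan below uses exactly 5 crossings, so it is optimal:
1. 2 prisoners → Station Beta.  (Station Alpha: 2G 0P; Station Beta: 0G 2P)
2. 1 prisoner ← Station Alpha.  (Station Alpha: 2G 1P; Station Beta: 0G 1P)
3. 2 guards → Station Beta.  (Station Alpha: 0G 1P; Station Beta: 2G 1P)
4. 1 prisoner ← Station Alpha.  (Station Alpha: 0G 2P; Station Beta: 2G 0P)
5. 2 prisoners → Station Beta.  (Station Alpha: 0G 0P; Station Beta: 2G 2P)

5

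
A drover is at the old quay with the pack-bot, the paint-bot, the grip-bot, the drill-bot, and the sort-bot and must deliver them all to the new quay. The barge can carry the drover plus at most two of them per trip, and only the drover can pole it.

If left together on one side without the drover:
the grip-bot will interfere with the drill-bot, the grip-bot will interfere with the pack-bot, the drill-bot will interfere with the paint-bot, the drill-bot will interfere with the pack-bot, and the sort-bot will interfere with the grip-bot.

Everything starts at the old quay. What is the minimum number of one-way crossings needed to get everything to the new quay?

Counting alone: the drover can take at most 2 across per trip to the new quay, so moving all 5 needs at least 3 loaded trips out, with a return between consecutive ones — at least 5 crossings.
The safety rule pushes this higher. Following every safe sequence of crossings, the most of the 5 that can be at the new quay as the barge arrives there on crossing 5 is 4 — never all 5.
So no plan with fewer than 7 crossings exists, and this one achieves 7:
1. Drover goes to the new quay with the drill-bot and the grip-bot.
2. Drover goes back to the old quay with the grip-bot.
3. Drover goes to the new quay with the pack-bot and the sort-bot.
4. Drover goes back to the old quay with the pack-bot.
5. Drover goes to the new quay with the pack-bot and the paint-bot.
6. Drover goes back to the old quay with the drill-bot.
7. Drover goes to the new quay with the drill-bot and the grip-bot.

7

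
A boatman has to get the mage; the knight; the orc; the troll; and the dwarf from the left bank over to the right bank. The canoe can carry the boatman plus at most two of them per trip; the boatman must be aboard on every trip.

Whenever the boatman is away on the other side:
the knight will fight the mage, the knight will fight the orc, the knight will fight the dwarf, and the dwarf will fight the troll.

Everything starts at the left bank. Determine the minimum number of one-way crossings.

Counting alone: the boatman can take at most 2 across per trip to the right bank, so moving all 5 needs at least 3 loaded trips out, with a return between consecutive ones — at least 5 crossings.
The plan below uses exactly 5 crossings, so it is optimal:
1. Boatman goes to the right bank with the knight and the troll.  [the left bank: the dwarf, the mage, the orc | the right bank: the knight, the troll]
2. Boatman goes back to the left bank alone.  [the left bank: the dwarf, the mage, the orc | the right bank: the knight, the troll]
3. Boatman goes to the right bank with the mage and the orc.  [the left bank: the dwarf | the right bank: the knight, the mage, the orc, the troll]
4. Boatman goes back to the left bank with the knight.  [the left bank: the dwarf, the knight | the right bank: the mage, the orc, the troll]
5. Boatman goes to the right bank with the dwarf and the knight.  [the left bank: — | the right bank: the dwarf, the knight, the mage, the orc, the troll]

5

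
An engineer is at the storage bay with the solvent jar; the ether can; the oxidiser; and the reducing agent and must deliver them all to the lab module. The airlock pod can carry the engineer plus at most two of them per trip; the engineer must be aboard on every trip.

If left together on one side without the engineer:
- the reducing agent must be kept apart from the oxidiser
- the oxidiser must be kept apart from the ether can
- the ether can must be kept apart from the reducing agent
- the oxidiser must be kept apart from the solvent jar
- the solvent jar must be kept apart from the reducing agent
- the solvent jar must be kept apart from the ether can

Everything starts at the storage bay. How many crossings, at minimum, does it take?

impossible

Whatever the first load, the items left behind include a forbidden pair without the engineer. No opening move is safe, so no plan exists.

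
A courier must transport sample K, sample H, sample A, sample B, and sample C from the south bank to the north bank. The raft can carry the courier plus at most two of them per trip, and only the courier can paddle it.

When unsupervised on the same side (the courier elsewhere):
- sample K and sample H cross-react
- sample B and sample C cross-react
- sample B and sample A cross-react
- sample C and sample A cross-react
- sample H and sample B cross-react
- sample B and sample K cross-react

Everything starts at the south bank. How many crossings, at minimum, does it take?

Whatever the first load, the items left behind include a forbidden pair without the courier. No opening move is safe, so no plan exists.

impossible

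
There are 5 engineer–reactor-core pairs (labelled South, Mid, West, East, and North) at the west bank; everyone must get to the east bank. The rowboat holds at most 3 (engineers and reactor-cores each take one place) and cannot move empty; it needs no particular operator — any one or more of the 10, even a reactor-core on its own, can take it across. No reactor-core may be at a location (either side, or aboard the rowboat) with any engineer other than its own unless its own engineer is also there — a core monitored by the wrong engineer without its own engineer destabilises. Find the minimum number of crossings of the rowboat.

11

Counting alone: each trip to the east bank takes at most 3 across and each return brings at least 1 back, so after t trips out (and t−1 returns) at most 3t − (t−1) of the 10 are across; that first reaches 10 at t = 5, so at least 9 crossings are needed.
The safety rule pushes this higher. Following every safe sequence of crossings, the most of the 10 that can be at the east bank as the rowboat arrives there on crossing 9 is 9 — never all 10.
So no plan with fewer than 11 crossings exists, and this one achieves 11:
1. engineer South and reactor-core South cross → the east bank.
2. engineer South crosses ← the west bank.
3. reactor-core East, reactor-core Mid, and reactor-core West cross → the east bank.
4. reactor-core South crosses ← the west bank.
5. engineer East, engineer Mid, and engineer West cross → the east bank.
6. engineer Mid and reactor-core Mid cross ← the west bank.
7. engineer Mid, engineer North, and engineer South cross → the east bank.
8. reactor-core West crosses ← the west bank.
9. reactor-core Mid and reactor-core South cross → the east bank.
10. reactor-core South crosses ← the west bank.
11. reactor-core North, reactor-core South, and reactor-core West cross → the east bank.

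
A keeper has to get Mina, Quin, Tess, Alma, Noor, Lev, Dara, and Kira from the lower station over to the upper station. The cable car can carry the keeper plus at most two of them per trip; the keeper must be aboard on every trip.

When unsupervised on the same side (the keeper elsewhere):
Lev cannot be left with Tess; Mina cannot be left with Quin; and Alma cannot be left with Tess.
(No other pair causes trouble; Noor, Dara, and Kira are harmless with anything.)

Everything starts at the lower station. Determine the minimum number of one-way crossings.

9

Counting alone: the keeper can take at most 2 across per trip to the upper station, so moving all 8 needs at least 4 loaded trips out, with a return between consecutive ones — at least 7 crossings.
The safety rule pushes this higher. Following every safe sequence of crossings, the most of the 8 that can be at the upper station as the cable car arrives there on crossing 7 is 7 — never all 8.
So no plan with fewer than 9 crossings exists, and this one achieves 9:
1. Keeper goes to the upper station with Mina and Tess.  [the lower station: Alma, Dara, Kira, Lev, Noor, Quin | the upper station: Mina, Tess]
2. Keeper goes back to the lower station alone.  [the lower station: Alma, Dara, Kira, Lev, Noor, Quin | the upper station: Mina, Tess]
3. Keeper goes to the upper station with Alma.  [the lower station: Dara, Kira, Lev, Noor, Quin | the upper station: Alma, Mina, Tess]
4. Keeper goes back to the lower station with Tess.  [the lower station: Dara, Kira, Lev, Noor, Quin, Tess | the upper station: Alma, Mina]
5. Keeper goes to the upper station with Lev and Noor.  [the lower station: Dara, Kira, Quin, Tess | the upper station: Alma, Lev, Mina, Noor]
6. Keeper goes back to the lower station alone.  [the lower station: Dara, Kira, Quin, Tess | the upper station: Alma, Lev, Mina, Noor]
7. Keeper goes to the upper station with Dara and Kira.  [the lower station: Quin, Tess | the upper station: Alma, Dara, Kira, Lev, Mina, Noor]
8. Keeper goes back to the lower station alone.  [the lower station: Quin, Tess | the upper station: Alma, Dara, Kira, Lev, Mina, Noor]
9. Keeper goes to the upper station with Quin and Tess.  [the lower station: — | the upper station: Alma, Dara, Kira, Lev, Mina, Noor, Quin, Tess]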